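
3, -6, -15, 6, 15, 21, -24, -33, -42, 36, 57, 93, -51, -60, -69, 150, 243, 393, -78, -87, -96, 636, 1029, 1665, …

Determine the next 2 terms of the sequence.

-105, -114

The slot pattern repeats as AAABBB (period 6), so there are 2 interleaved tracks.
Subsequence A is 3, -6, -15, -24, -33, -42, -51, -60, -69, -78, -87, -96, which is arithmetic, step −9.
Subsequence B is 6, 15, 21, 36, 57, 93, 150, 243, 393, 636, 1029, 1665, which is each term equals the sum of the previous two.
Position 25 → subsequence A, term 13 = -105.
The 26th slot belongs to subsequence A; its 14th term is -114.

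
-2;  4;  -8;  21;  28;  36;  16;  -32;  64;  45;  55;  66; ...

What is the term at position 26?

16384

Reading positions in blocks of 6 reveals the pattern AAABBB — 2 tracks woven together.
Track A: -2, 4, -8, 16, -32, 64. Geometric, ×-2 each step.
Track B: 21, 28, 36, 45, 55, 66. The triangular numbers T_6, T_7, ….
The 26th slot belongs to track A; its 14th term is 16384.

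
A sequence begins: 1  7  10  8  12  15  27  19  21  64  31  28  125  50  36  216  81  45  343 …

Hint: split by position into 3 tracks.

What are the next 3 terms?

131, 55, 512

The terms cycle through 3 interleaved subsequences.
Stream A: 1, 8, 27, 64, 125, 216, 343. Consecutive cubes n³ from n = 1.
Stream B: 7, 12, 19, 31, 50, 81. Fibonacci-style (each term is the sum of the two before it).
Stream C: 10, 15, 21, 28, 36, 45. The triangular numbers T_4, T_5, ….
Position 20 → stream B, term 7 = 131.
Term 21 comes from stream C (its 7th entry): 55.
Term 22 comes from stream A (its 8th entry): 512.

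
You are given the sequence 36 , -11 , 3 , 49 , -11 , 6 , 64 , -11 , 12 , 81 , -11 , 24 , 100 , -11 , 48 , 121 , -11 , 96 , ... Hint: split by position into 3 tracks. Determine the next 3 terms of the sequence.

144, -11, 192

The terms cycle through 3 interleaved subsequences.
Subsequence A is 36, 49, 64, 81, 100, 121, which is the squares 6², 7², 8², ….
Subsequence B is -11, -11, -11, -11, -11, -11, which is the constant sequence -11.
Subsequence C is 3, 6, 12, 24, 48, 96, which is geometric, ×2 each step.
Term 19 comes from subsequence A (its 7th entry): 144.
Position 20 falls in subsequence B as its term 7, giving -11.
Term 21 comes from subsequence C (its 7th entry): 192.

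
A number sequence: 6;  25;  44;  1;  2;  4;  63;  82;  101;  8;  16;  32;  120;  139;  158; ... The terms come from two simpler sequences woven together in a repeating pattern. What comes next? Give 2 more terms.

The slot pattern repeats as AAABBB (period 6), so there are 2 interleaved tracks.
Track A: 6, 25, 44, 63, 82, 101, 120, 139, 158. Linear: a_n = -13 + 19·n.
Track B: 1, 2, 4, 8, 16, 32. Powers of 2.
The 16th slot belongs to track B; its 7th term is 64.
The 17th slot belongs to track B; its 8th term is 128.

64, 128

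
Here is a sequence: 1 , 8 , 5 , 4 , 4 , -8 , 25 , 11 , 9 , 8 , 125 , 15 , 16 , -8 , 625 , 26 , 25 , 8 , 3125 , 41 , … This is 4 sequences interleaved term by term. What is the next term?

36

Split by position mod 4: positions 1, 5, 9, … form one track, and each other residue class forms its own.
Track A: 1, 4, 9, 16, 25 — perfect squares starting at 1².
Track B: 8, -8, 8, -8, 8 — the oscillation 8·(−1)^(n+1).
Track C: 5, 25, 125, 625, 3125 — successive powers of 5.
Track D: 4, 11, 15, 26, 41 — each term equals the sum of the previous two.
Position 21 → track A, term 6 = 36.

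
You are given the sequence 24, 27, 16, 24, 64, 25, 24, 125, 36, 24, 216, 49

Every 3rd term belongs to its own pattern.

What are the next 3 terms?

24, 343, 64

Taking every 3rd term gives 3 separate tracks.
Track A is 24, 24, 24, 24, which is the constant sequence 24.
Track B is 27, 64, 125, 216, which is consecutive cubes n³ from n = 3.
Track C is 16, 25, 36, 49, which is the squares 4², 5², 6², ….
Position 13 → track A, term 5 = 24.
Term 14 comes from track B (its 5th entry): 343.
Term 15 comes from track C (its 5th entry): 64.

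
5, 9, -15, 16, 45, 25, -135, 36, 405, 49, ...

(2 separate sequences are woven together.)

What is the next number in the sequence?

Positions 1, 3, 5, … form one subsequence and positions 2, 4, 6, … form another.
Track A: 5, -15, 45, -135, 405 — a geometric progression (common ratio -3).
Track B: 9, 16, 25, 36, 49 — consecutive squares n² from n = 3.
The 11th slot belongs to track A; its 6th term is -1215.

-1215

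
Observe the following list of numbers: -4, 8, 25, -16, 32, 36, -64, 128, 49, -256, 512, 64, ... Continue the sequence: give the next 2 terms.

Positions follow the repeating pattern AAB; grouping by letter gives 2 tracks.
Stream A is -4, 8, -16, 32, -64, 128, -256, 512, which is geometric with ratio -2.
Stream B is 25, 36, 49, 64, which is perfect squares starting at 5².
Position 13 falls in stream A as its term 9, giving -1024.
Position 14 → stream A, term 10 = 2048.

-1024, 2048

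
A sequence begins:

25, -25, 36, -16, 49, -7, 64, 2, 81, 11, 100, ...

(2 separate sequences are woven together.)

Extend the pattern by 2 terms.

20, 121

Split by position mod 2 into 2 tracks.
Track A: 25, 36, 49, 64, 81, 100 — perfect squares starting at 5².
Track B: -25, -16, -7, 2, 11 — arithmetic, step +9.
Position 12 → track B, term 6 = 20.
The 13th slot belongs to track A; its 7th term is 121.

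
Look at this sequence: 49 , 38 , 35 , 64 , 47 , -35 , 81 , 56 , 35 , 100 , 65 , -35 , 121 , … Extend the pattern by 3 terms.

74, 35, 144

Split by position mod 3 into 3 tracks.
Track A: 49, 64, 81, 100, 121 — perfect squares starting at 7².
Track B: 38, 47, 56, 65 — linear: a_n = 29 + 9·n.
Track C: 35, -35, 35, -35 — alternating ±35.
Position 14 → track B, term 5 = 74.
Position 15 falls in track C as its term 5, giving 35.
Position 16 → track A, term 6 = 144.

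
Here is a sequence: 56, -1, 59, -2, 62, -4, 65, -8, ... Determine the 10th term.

-16

The terms cycle through 2 interleaved subsequences.
Track A: 56, 59, 62, 65 — arithmetic, step +3.
Track B: -1, -2, -4, -8 — geometric, ×2 each step.
Position 10 → track B, term 5 = -16.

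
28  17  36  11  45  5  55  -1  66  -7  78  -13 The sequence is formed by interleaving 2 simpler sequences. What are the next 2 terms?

Taking every 2nd term gives 2 separate tracks.
Track A = 28, 36, 45, 55, 66, 78: the triangular numbers T_7, T_8, ….
Track B = 17, 11, 5, -1, -7, -13: linear: a_n = 23 − 6·n.
The 13th slot belongs to track A; its 7th term is 91.
Position 14 falls in track B as its term 7, giving -19.

91, -19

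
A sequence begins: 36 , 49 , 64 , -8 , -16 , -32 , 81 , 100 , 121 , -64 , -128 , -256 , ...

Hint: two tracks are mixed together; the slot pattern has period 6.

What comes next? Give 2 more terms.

144, 169

The slot pattern repeats as AAABBB (period 6), so there are 2 interleaved tracks.
Subsequence A is 36, 49, 64, 81, 100, 121, which is the squares 6², 7², 8², ….
Subsequence B is -8, -16, -32, -64, -128, -256, which is multiplying by 2 each time.
The 13th slot belongs to subsequence A; its 7th term is 144.
Position 14 falls in subsequence A as its term 8, giving 169.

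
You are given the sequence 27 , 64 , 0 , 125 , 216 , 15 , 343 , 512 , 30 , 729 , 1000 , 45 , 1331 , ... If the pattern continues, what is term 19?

3375

The slot pattern repeats as AAB (period 3), so there are 2 interleaved tracks.
Stream A: 27, 64, 125, 216, 343, 512, 729, 1000, 1331. Consecutive cubes n³ from n = 3.
Stream B: 0, 15, 30, 45. Linear: a_n = -15 + 15·n.
Position 19 → stream A, term 13 = 3375.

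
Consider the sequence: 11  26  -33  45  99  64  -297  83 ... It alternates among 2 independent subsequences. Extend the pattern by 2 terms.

891, 102

Odd-indexed and even-indexed terms follow separate rules.
Track A = 11, -33, 99, -297: multiplying by -3 each time.
Track B = 26, 45, 64, 83: arithmetic with common difference +19.
Position 9 → track A, term 5 = 891.
Position 10 → track B, term 5 = 102.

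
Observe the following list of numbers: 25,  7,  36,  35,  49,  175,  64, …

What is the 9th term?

Odd-indexed and even-indexed terms follow separate rules.
Track A: 25, 36, 49, 64. Consecutive squares n² from n = 5.
Track B: 7, 35, 175. Geometric with ratio 5.
Term 9 comes from track A (its 5th entry): 81.

81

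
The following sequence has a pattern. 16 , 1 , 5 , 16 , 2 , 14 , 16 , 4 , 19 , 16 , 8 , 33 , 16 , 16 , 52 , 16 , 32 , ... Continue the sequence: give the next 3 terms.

85, 16, 64

Split by position mod 3: positions 1, 4, 7, … form one track, and each other residue class forms its own.
Stream A: 16, 16, 16, 16, 16, 16 — the constant sequence 16.
Stream B: 1, 2, 4, 8, 16, 32 — geometric with ratio 2.
Stream C: 5, 14, 19, 33, 52 — Fibonacci-style (each term is the sum of the two before it).
Term 18 comes from stream C (its 6th entry): 85.
Position 19 → stream A, term 7 = 16.
Position 20 falls in stream B as its term 7, giving 64.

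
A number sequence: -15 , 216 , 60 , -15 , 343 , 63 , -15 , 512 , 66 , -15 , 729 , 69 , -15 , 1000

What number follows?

Split by position mod 3: positions 1, 4, 7, … form one track, and each other residue class forms its own.
Subsequence A: -15, -15, -15, -15, -15. The constant sequence -15.
Subsequence B: 216, 343, 512, 729, 1000. Consecutive cubes n³ from n = 6.
Subsequence C: 60, 63, 66, 69. Arithmetic, step +3.
Term 15 comes from subsequence C (its 5th entry): 72.

72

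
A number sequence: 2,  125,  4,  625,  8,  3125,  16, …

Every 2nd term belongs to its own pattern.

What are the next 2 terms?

Split by position mod 2 into 2 tracks.
Track A is 2, 4, 8, 16, which is multiplying by 2 each time.
Track B is 125, 625, 3125, which is successive powers of 5.
Position 8 → track B, term 4 = 15625.
Position 9 falls in track A as its term 5, giving 32.

15625, 32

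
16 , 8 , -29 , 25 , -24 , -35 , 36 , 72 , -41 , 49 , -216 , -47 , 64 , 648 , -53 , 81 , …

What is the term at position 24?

The terms cycle through 3 interleaved subsequences.
Subsequence A is 16, 25, 36, 49, 64, 81, which is consecutive squares n² from n = 4.
Subsequence B is 8, -24, 72, -216, 648, which is a geometric progression (common ratio -3).
Subsequence C is -29, -35, -41, -47, -53, which is arithmetic, step −6.
Position 24 → subsequence C, term 8 = -71.

-71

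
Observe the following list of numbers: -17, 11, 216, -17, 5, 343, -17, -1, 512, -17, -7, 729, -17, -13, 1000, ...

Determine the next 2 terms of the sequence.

Read the sequence 3 terms at a time; column i is its own pattern.
Stream A: -17, -17, -17, -17, -17 — the constant sequence -17.
Stream B: 11, 5, -1, -7, -13 — subtracting 6 each time.
Stream C: 216, 343, 512, 729, 1000 — the cubes 6³, 7³, 8³, ….
Position 16 falls in stream A as its term 6, giving -17.
The 17th slot belongs to stream B; its 6th term is -19.

-17, -19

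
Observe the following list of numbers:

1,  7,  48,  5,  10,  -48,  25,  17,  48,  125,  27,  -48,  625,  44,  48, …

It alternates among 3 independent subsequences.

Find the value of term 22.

The terms cycle through 3 interleaved subsequences.
Track A is 1, 5, 25, 125, 625, which is successive powers of 5.
Track B is 7, 10, 17, 27, 44, which is a Fibonacci-like recurrence a_n = a_{n-1} + a_{n-2}.
Track C is 48, -48, 48, -48, 48, which is oscillating between 48 and -48.
The 22nd slot belongs to track A; its 8th term is 78125.

78125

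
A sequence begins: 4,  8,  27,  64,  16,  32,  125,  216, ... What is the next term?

Reading positions in blocks of 4 reveals the pattern AABB — 2 tracks woven together.
Subsequence A: 4, 8, 16, 32 — geometric with ratio 2.
Subsequence B: 27, 64, 125, 216 — the cubes 3³, 4³, 5³, ….
The 9th slot belongs to subsequence A; its 5th term is 64.

64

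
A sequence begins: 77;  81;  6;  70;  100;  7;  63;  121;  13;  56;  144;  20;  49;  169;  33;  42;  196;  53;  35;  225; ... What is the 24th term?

Taking every 3rd term gives 3 separate tracks.
Track A = 77, 70, 63, 56, 49, 42, 35: linear: a_n = 84 − 7·n.
Track B = 81, 100, 121, 144, 169, 196, 225: the squares 9², 10², 11², ….
Track C = 6, 7, 13, 20, 33, 53: a Fibonacci-like recurrence a_n = a_{n-1} + a_{n-2}.
Term 24 comes from track C (its 8th entry): 139.

139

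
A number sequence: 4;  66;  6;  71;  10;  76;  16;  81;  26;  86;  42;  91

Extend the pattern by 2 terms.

Odd-indexed and even-indexed terms follow separate rules.
Track A: 4, 6, 10, 16, 26, 42 (each term equals the sum of the previous two).
Track B: 66, 71, 76, 81, 86, 91 (linear: a_n = 61 + 5·n).
Position 13 falls in track A as its term 7, giving 68.
The 14th slot belongs to track B; its 7th term is 96.

68, 96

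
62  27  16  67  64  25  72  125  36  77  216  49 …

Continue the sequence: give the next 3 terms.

82, 343, 64

Read the sequence 3 terms at a time; column i is its own pattern.
Subsequence A: 62, 67, 72, 77. Linear: a_n = 57 + 5·n.
Subsequence B: 27, 64, 125, 216. The cubes 3³, 4³, 5³, ….
Subsequence C: 16, 25, 36, 49. Perfect squares starting at 4².
Position 13 → subsequence A, term 5 = 82.
Term 14 comes from subsequence B (its 5th entry): 343.
Position 15 → subsequence C, term 5 = 64.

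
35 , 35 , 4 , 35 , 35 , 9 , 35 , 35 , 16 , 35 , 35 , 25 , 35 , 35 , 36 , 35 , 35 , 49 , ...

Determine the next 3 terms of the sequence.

The slot pattern repeats as AAB (period 3), so there are 2 interleaved tracks.
Track A: 35, 35, 35, 35, 35, 35, 35, 35, 35, 35, 35, 35 (constant 35).
Track B: 4, 9, 16, 25, 36, 49 (consecutive squares n² from n = 2).
Term 19 comes from track A (its 13th entry): 35.
Position 20 falls in track A as its term 14, giving 35.
Term 21 comes from track B (its 7th entry): 64.

35, 35, 64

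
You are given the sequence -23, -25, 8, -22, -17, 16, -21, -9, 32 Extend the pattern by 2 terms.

-20, -1

Split by position mod 3: positions 1, 4, 7, … form one track, and each other residue class forms its own.
Track A is -23, -22, -21, which is arithmetic, step +1.
Track B is -25, -17, -9, which is adding 8 each time.
Track C is 8, 16, 32, which is multiplying by 2 each time.
Term 10 comes from track A (its 4th entry): -20.
Position 11 → track B, term 4 = -1.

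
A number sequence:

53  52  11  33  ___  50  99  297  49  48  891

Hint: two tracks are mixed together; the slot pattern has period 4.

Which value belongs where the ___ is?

51

Reading positions in blocks of 4 reveals the pattern AABB — 2 tracks woven together.
Subsequence A: 53, 52, ?, 50, 49, 48 — linear: a_n = 54 − n.
Subsequence B: 11, 33, 99, 297, 891 — multiplying by 3 each time.
So the missing entry in subsequence A is 51.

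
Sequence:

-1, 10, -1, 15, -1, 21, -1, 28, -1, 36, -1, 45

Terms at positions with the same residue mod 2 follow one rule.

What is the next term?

Odd-indexed and even-indexed terms follow separate rules.
Track A: -1, -1, -1, -1, -1, -1. Always -1.
Track B: 10, 15, 21, 28, 36, 45. The triangular numbers T_4, T_5, ….
Position 13 → track A, term 7 = -1.

-1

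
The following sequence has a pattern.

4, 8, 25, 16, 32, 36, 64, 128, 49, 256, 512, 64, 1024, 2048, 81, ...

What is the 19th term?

Reading positions in blocks of 3 reveals the pattern AAB — 2 tracks woven together.
Track A is 4, 8, 16, 32, 64, 128, 256, 512, 1024, 2048, which is geometric, ×2 each step.
Track B is 25, 36, 49, 64, 81, which is consecutive squares n² from n = 5.
The 19th slot belongs to track A; its 13th term is 16384.

16384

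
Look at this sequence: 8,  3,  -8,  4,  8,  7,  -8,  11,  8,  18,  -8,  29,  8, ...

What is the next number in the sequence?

47

Split by position mod 2 into 2 tracks.
Track A is 8, -8, 8, -8, 8, -8, 8, which is oscillating between 8 and -8.
Track B is 3, 4, 7, 11, 18, 29, which is Fibonacci-style (each term is the sum of the two before it).
The 14th slot belongs to track B; its 7th term is 47.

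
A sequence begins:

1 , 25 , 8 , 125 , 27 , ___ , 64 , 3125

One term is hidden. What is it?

Odd-indexed and even-indexed terms follow separate rules.
Subsequence A: 1, 8, 27, 64 (perfect cubes starting at 1³).
Subsequence B: 25, 125, ?, 3125 (powers of 5).
So the missing entry in subsequence B is 625.

625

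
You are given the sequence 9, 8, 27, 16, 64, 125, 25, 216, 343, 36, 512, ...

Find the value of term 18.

2197

The slot pattern repeats as ABB (period 3), so there are 2 interleaved tracks.
Track A = 9, 16, 25, 36: the squares 3², 4², 5², ….
Track B = 8, 27, 64, 125, 216, 343, 512: the cubes 2³, 3³, 4³, ….
Position 18 falls in track B as its term 12, giving 2197.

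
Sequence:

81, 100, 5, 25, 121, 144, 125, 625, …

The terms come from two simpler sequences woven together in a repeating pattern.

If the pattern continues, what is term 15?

78125

The slot pattern repeats as AABB (period 4), so there are 2 interleaved tracks.
Stream A: 81, 100, 121, 144. Perfect squares starting at 9².
Stream B: 5, 25, 125, 625. Powers 5^1, 5^2, 5^3, ….
Position 15 falls in stream B as its term 7, giving 78125.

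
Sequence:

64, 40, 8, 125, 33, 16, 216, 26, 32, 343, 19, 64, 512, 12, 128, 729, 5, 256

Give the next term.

Split by position mod 3 into 3 tracks.
Track A is 64, 125, 216, 343, 512, 729, which is consecutive cubes n³ from n = 4.
Track B is 40, 33, 26, 19, 12, 5, which is subtracting 7 each time.
Track C is 8, 16, 32, 64, 128, 256, which is powers 2^3, 2^4, 2^5, ….
Term 19 comes from track A (its 7th entry): 1000.

1000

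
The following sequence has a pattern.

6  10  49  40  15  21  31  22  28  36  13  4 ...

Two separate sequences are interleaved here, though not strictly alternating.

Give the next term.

Positions follow the repeating pattern AABB; grouping by letter gives 2 tracks.
Track A = 6, 10, 15, 21, 28, 36: triangular numbers starting at T_3.
Track B = 49, 40, 31, 22, 13, 4: subtracting 9 each time.
The 13th slot belongs to track A; its 7th term is 45.

45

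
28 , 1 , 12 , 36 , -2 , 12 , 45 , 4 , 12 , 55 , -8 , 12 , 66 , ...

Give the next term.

16

Split by position mod 3 into 3 tracks.
Subsequence A = 28, 36, 45, 55, 66: the triangular numbers T_7, T_8, ….
Subsequence B = 1, -2, 4, -8: geometric with ratio -2.
Subsequence C = 12, 12, 12, 12: constant 12.
The 14th slot belongs to subsequence B; its 5th term is 16.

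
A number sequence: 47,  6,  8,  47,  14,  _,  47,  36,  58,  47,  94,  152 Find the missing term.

Reading positions in blocks of 3 reveals the pattern ABB — 2 tracks woven together.
Track A: 47, 47, 47, 47. Constant 47.
Track B: 6, 8, 14, ?, 36, 58, 94, 152. A Fibonacci-like recurrence a_n = a_{n-1} + a_{n-2}.
Track B's pattern makes the blank 22.

22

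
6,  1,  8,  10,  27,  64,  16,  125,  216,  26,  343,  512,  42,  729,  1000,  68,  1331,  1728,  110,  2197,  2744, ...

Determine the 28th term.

The slot pattern repeats as ABB (period 3), so there are 2 interleaved tracks.
Subsequence A: 6, 10, 16, 26, 42, 68, 110 — a Fibonacci-like recurrence a_n = a_{n-1} + a_{n-2}.
Subsequence B: 1, 8, 27, 64, 125, 216, 343, 512, 729, 1000, 1331, 1728, 2197, 2744 — consecutive cubes n³ from n = 1.
Term 28 comes from subsequence A (its 10th entry): 466.

466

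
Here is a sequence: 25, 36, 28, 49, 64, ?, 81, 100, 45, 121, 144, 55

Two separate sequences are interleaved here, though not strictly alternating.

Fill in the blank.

36

Reading positions in blocks of 3 reveals the pattern AAB — 2 tracks woven together.
Track A = 25, 36, 49, 64, 81, 100, 121, 144: perfect squares starting at 5².
Track B = 28, ?, 45, 55: triangular numbers n(n+1)/2 for n = 7, 8, ….
Track B's pattern makes the blank 36.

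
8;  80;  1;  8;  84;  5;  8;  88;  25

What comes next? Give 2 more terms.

Taking every 3rd term gives 3 separate tracks.
Track A: 8, 8, 8. Constant 8.
Track B: 80, 84, 88. Linear: a_n = 76 + 4·n.
Track C: 1, 5, 25. Powers of 5.
Position 10 falls in track A as its term 4, giving 8.
Position 11 → track B, term 4 = 92.

8, 92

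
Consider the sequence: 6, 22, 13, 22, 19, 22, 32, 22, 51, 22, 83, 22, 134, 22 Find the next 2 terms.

217, 22

The terms cycle through 2 interleaved subsequences.
Subsequence A = 6, 13, 19, 32, 51, 83, 134: each term equals the sum of the previous two.
Subsequence B = 22, 22, 22, 22, 22, 22, 22: always 22.
Position 15 → subsequence A, term 8 = 217.
The 16th slot belongs to subsequence B; its 8th term is 22.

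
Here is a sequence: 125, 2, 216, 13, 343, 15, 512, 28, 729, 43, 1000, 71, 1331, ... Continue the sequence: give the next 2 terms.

The terms cycle through 2 interleaved subsequences.
Subsequence A: 125, 216, 343, 512, 729, 1000, 1331 — perfect cubes starting at 5³.
Subsequence B: 2, 13, 15, 28, 43, 71 — Fibonacci-style (each term is the sum of the two before it).
Position 14 falls in subsequence B as its term 7, giving 114.
Position 15 → subsequence A, term 8 = 1728.

114, 1728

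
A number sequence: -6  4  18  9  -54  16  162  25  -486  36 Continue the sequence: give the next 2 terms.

1458, 49

Split by position mod 2 into 2 tracks.
Stream A is -6, 18, -54, 162, -486, which is geometric, ×-3 each step.
Stream B is 4, 9, 16, 25, 36, which is perfect squares starting at 2².
The 11th slot belongs to stream A; its 6th term is 1458.
Position 12 → stream B, term 6 = 49.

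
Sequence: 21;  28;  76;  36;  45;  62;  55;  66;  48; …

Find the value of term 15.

20

The slot pattern repeats as AAB (period 3), so there are 2 interleaved tracks.
Subsequence A: 21, 28, 36, 45, 55, 66 (the triangular numbers T_6, T_7, …).
Subsequence B: 76, 62, 48 (linear: a_n = 90 − 14·n).
Position 15 → subsequence B, term 5 = 20.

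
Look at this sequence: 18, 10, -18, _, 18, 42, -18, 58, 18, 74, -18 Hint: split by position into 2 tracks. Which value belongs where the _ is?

26

Positions 1, 3, 5, … form one subsequence and positions 2, 4, 6, … form another.
Track A: 18, -18, 18, -18, 18, -18 — oscillating between 18 and -18.
Track B: 10, ?, 42, 58, 74 — arithmetic with common difference +16.
Track B's pattern makes the blank 26.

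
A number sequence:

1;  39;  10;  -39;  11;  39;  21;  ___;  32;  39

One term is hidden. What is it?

-39

The terms cycle through 2 interleaved subsequences.
Track A is 1, 10, 11, 21, 32, which is each term equals the sum of the previous two.
Track B is 39, -39, 39, ?, 39, which is oscillating between 39 and -39.
Filling track B at index 4 by its rule yields -39.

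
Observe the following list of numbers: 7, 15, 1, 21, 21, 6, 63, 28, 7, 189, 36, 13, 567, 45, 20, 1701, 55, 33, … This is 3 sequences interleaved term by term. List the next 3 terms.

5103, 66, 53

Split by position mod 3 into 3 tracks.
Subsequence A: 7, 21, 63, 189, 567, 1701 (geometric with ratio 3).
Subsequence B: 15, 21, 28, 36, 45, 55 (triangular numbers starting at T_5).
Subsequence C: 1, 6, 7, 13, 20, 33 (each term equals the sum of the previous two).
Position 19 → subsequence A, term 7 = 5103.
Position 20 falls in subsequence B as its term 7, giving 66.
Position 21 falls in subsequence C as its term 7, giving 53.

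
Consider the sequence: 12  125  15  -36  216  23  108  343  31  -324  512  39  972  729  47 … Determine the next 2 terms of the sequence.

The terms cycle through 3 interleaved subsequences.
Subsequence A = 12, -36, 108, -324, 972: geometric, ×-3 each step.
Subsequence B = 125, 216, 343, 512, 729: perfect cubes starting at 5³.
Subsequence C = 15, 23, 31, 39, 47: arithmetic, step +8.
Position 16 falls in subsequence A as its term 6, giving -2916.
Position 17 → subsequence B, term 6 = 1000.

-2916, 1000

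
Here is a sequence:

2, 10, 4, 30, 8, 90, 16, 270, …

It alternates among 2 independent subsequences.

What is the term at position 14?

7290

The terms cycle through 2 interleaved subsequences.
Track A is 2, 4, 8, 16, which is powers of 2.
Track B is 10, 30, 90, 270, which is multiplying by 3 each time.
Term 14 comes from track B (its 7th entry): 7290.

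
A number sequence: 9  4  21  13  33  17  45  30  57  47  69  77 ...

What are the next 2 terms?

81, 124

Taking every 2nd term gives 2 separate tracks.
Subsequence A: 9, 21, 33, 45, 57, 69 (arithmetic with common difference +12).
Subsequence B: 4, 13, 17, 30, 47, 77 (each term equals the sum of the previous two).
Position 13 falls in subsequence A as its term 7, giving 81.
The 14th slot belongs to subsequence B; its 7th term is 124.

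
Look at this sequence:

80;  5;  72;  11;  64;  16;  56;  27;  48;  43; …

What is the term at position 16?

The terms cycle through 2 interleaved subsequences.
Subsequence A is 80, 72, 64, 56, 48, which is arithmetic with common difference −8.
Subsequence B is 5, 11, 16, 27, 43, which is Fibonacci-style (each term is the sum of the two before it).
The 16th slot belongs to subsequence B; its 8th term is 183.

183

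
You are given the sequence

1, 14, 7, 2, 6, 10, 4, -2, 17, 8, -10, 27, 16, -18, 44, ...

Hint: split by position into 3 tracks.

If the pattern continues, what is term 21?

Split by position mod 3 into 3 tracks.
Subsequence A: 1, 2, 4, 8, 16 — successive powers of 2.
Subsequence B: 14, 6, -2, -10, -18 — subtracting 8 each time.
Subsequence C: 7, 10, 17, 27, 44 — a Fibonacci-like recurrence a_n = a_{n-1} + a_{n-2}.
Term 21 comes from subsequence C (its 7th entry): 115.

115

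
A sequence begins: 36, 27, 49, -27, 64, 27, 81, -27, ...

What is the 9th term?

Taking every 2nd term gives 2 separate tracks.
Stream A is 36, 49, 64, 81, which is the squares 6², 7², 8², ….
Stream B is 27, -27, 27, -27, which is oscillating between 27 and -27.
Term 9 comes from stream A (its 5th entry): 100.

100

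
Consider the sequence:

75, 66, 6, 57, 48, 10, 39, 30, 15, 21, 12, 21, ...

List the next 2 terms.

3, -6

The slot pattern repeats as AAB (period 3), so there are 2 interleaved tracks.
Track A: 75, 66, 57, 48, 39, 30, 21, 12 (arithmetic, step −9).
Track B: 6, 10, 15, 21 (triangular numbers starting at T_3).
Term 13 comes from track A (its 9th entry): 3.
Term 14 comes from track A (its 10th entry): -6.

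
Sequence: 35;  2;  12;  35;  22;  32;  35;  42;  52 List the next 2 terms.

Positions follow the repeating pattern ABB; grouping by letter gives 2 tracks.
Track A: 35, 35, 35. The constant sequence 35.
Track B: 2, 12, 22, 32, 42, 52. Adding 10 each time.
Position 10 falls in track A as its term 4, giving 35.
Term 11 comes from track B (its 7th entry): 62.

35, 62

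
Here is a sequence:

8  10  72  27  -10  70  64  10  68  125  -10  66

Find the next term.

The terms cycle through 3 interleaved subsequences.
Track A = 8, 27, 64, 125: consecutive cubes n³ from n = 2.
Track B = 10, -10, 10, -10: alternating ±10.
Track C = 72, 70, 68, 66: subtracting 2 each time.
Position 13 falls in track A as its term 5, giving 216.

216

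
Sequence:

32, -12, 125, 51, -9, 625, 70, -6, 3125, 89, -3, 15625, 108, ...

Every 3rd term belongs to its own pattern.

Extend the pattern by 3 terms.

The terms cycle through 3 interleaved subsequences.
Track A is 32, 51, 70, 89, 108, which is arithmetic, step +19.
Track B is -12, -9, -6, -3, which is adding 3 each time.
Track C is 125, 625, 3125, 15625, which is powers 5^3, 5^4, 5^5, ….
The 14th slot belongs to track B; its 5th term is 0.
Position 15 → track C, term 5 = 78125.
Position 16 → track A, term 6 = 127.

0, 78125, 127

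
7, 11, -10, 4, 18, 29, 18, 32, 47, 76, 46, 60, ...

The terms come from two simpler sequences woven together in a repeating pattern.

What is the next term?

Positions follow the repeating pattern AABB; grouping by letter gives 2 tracks.
Track A: 7, 11, 18, 29, 47, 76 (each term equals the sum of the previous two).
Track B: -10, 4, 18, 32, 46, 60 (linear: a_n = -24 + 14·n).
Term 13 comes from track A (its 7th entry): 123.

123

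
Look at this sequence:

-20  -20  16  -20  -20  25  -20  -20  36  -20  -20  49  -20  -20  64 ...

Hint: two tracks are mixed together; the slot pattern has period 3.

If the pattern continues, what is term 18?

81

The slot pattern repeats as AAB (period 3), so there are 2 interleaved tracks.
Subsequence A: -20, -20, -20, -20, -20, -20, -20, -20, -20, -20 (the constant sequence -20).
Subsequence B: 16, 25, 36, 49, 64 (perfect squares starting at 4²).
The 18th slot belongs to subsequence B; its 6th term is 81.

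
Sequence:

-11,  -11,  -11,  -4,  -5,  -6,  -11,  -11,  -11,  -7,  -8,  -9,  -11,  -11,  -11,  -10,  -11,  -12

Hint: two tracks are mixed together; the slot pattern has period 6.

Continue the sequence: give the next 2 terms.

Reading positions in blocks of 6 reveals the pattern AAABBB — 2 tracks woven together.
Stream A: -11, -11, -11, -11, -11, -11, -11, -11, -11 — the constant sequence -11.
Stream B: -4, -5, -6, -7, -8, -9, -10, -11, -12 — arithmetic, step −1.
The 19th slot belongs to stream A; its 10th term is -11.
The 20th slot belongs to stream A; its 11th term is -11.

-11, -11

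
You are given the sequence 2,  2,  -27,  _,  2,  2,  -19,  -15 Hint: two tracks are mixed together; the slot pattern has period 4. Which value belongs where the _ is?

-23

Reading positions in blocks of 4 reveals the pattern AABB — 2 tracks woven together.
Track A: 2, 2, 2, 2. The constant sequence 2.
Track B: -27, ?, -19, -15. Arithmetic with common difference +4.
Filling track B at index 2 by its rule yields -23.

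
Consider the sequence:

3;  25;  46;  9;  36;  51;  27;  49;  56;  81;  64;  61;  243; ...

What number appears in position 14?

81

Read the sequence 3 terms at a time; column i is its own pattern.
Subsequence A: 3, 9, 27, 81, 243 (powers of 3).
Subsequence B: 25, 36, 49, 64 (the squares 5², 6², 7², …).
Subsequence C: 46, 51, 56, 61 (arithmetic, step +5).
Position 14 → subsequence B, term 5 = 81.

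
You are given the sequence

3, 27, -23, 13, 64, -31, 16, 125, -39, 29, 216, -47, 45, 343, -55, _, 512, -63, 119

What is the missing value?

74

Taking every 3rd term gives 3 separate tracks.
Track A: 3, 13, 16, 29, 45, ?, 119 — a Fibonacci-like recurrence a_n = a_{n-1} + a_{n-2}.
Track B: 27, 64, 125, 216, 343, 512 — consecutive cubes n³ from n = 3.
Track C: -23, -31, -39, -47, -55, -63 — arithmetic, step −8.
The gap is track A's term 6; the rule gives 74.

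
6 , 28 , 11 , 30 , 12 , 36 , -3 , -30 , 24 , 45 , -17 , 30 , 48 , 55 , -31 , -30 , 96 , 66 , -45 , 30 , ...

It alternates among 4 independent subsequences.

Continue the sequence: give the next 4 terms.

The terms cycle through 4 interleaved subsequences.
Stream A: 6, 12, 24, 48, 96. Multiplying by 2 each time.
Stream B: 28, 36, 45, 55, 66. Triangular numbers n(n+1)/2 for n = 7, 8, ….
Stream C: 11, -3, -17, -31, -45. Subtracting 14 each time.
Stream D: 30, -30, 30, -30, 30. The oscillation 30·(−1)^(n+1).
Position 21 → stream A, term 6 = 192.
The 22nd slot belongs to stream B; its 6th term is 78.
Term 23 comes from stream C (its 6th entry): -59.
Position 24 → stream D, term 6 = -30.

192, 78, -59, -30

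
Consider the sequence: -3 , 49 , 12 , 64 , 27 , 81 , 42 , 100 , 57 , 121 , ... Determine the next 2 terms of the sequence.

Taking every 2nd term gives 2 separate tracks.
Track A is -3, 12, 27, 42, 57, which is adding 15 each time.
Track B is 49, 64, 81, 100, 121, which is the squares 7², 8², 9², ….
Position 11 falls in track A as its term 6, giving 72.
The 12th slot belongs to track B; its 6th term is 144.

72, 144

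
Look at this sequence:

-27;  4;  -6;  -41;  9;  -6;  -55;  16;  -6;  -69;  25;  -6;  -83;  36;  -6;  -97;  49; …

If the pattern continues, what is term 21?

Read the sequence 3 terms at a time; column i is its own pattern.
Subsequence A = -27, -41, -55, -69, -83, -97: subtracting 14 each time.
Subsequence B = 4, 9, 16, 25, 36, 49: perfect squares starting at 2².
Subsequence C = -6, -6, -6, -6, -6: the constant sequence -6.
The 21st slot belongs to subsequence C; its 7th term is -6.

-6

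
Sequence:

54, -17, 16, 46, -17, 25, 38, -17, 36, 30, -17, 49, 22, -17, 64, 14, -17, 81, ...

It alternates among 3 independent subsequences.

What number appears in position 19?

Split by position mod 3: positions 1, 4, 7, … form one track, and each other residue class forms its own.
Stream A = 54, 46, 38, 30, 22, 14: arithmetic with common difference −8.
Stream B = -17, -17, -17, -17, -17, -17: the constant sequence -17.
Stream C = 16, 25, 36, 49, 64, 81: consecutive squares n² from n = 4.
Position 19 falls in stream A as its term 7, giving 6.

6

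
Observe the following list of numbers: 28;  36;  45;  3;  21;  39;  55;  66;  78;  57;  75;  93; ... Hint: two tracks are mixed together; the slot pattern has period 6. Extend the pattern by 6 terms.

91, 105, 120, 111, 129, 147

Reading positions in blocks of 6 reveals the pattern AAABBB — 2 tracks woven together.
Subsequence A: 28, 36, 45, 55, 66, 78 (triangular numbers starting at T_7).
Subsequence B: 3, 21, 39, 57, 75, 93 (arithmetic with common difference +18).
Position 13 → subsequence A, term 7 = 91.
Position 14 → subsequence A, term 8 = 105.
Position 15 falls in subsequence A as its term 9, giving 120.
Position 16 falls in subsequence B as its term 7, giving 111.
Position 17 → subsequence B, term 8 = 129.
Position 18 falls in subsequence B as its term 9, giving 147.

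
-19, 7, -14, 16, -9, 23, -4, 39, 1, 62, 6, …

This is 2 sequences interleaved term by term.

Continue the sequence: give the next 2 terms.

The terms cycle through 2 interleaved subsequences.
Stream A: -19, -14, -9, -4, 1, 6. Adding 5 each time.
Stream B: 7, 16, 23, 39, 62. A Fibonacci-like recurrence a_n = a_{n-1} + a_{n-2}.
The 12th slot belongs to stream B; its 6th term is 101.
Position 13 → stream A, term 7 = 11.

101, 11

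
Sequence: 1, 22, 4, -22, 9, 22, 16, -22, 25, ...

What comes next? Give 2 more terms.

22, 36

The terms cycle through 2 interleaved subsequences.
Track A: 1, 4, 9, 16, 25 — perfect squares starting at 1².
Track B: 22, -22, 22, -22 — the oscillation 22·(−1)^(n+1).
Position 10 falls in track B as its term 5, giving 22.
Term 11 comes from track A (its 6th entry): 36.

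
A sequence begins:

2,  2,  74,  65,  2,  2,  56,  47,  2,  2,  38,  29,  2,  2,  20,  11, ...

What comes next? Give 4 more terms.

2, 2, 2, -7

Reading positions in blocks of 4 reveals the pattern AABB — 2 tracks woven together.
Subsequence A: 2, 2, 2, 2, 2, 2, 2, 2. Constant 2.
Subsequence B: 74, 65, 56, 47, 38, 29, 20, 11. Arithmetic, step −9.
Term 17 comes from subsequence A (its 9th entry): 2.
Position 18 → subsequence A, term 10 = 2.
The 19th slot belongs to subsequence B; its 9th term is 2.
Position 20 falls in subsequence B as its term 10, giving -7.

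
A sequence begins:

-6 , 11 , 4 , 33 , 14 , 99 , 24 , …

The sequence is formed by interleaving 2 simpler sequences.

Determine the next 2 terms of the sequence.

297, 34

The terms cycle through 2 interleaved subsequences.
Track A: -6, 4, 14, 24 — arithmetic, step +10.
Track B: 11, 33, 99 — geometric with ratio 3.
Position 8 → track B, term 4 = 297.
The 9th slot belongs to track A; its 5th term is 34.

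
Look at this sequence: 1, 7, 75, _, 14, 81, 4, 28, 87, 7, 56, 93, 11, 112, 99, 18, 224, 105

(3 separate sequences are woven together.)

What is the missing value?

Split by position mod 3: positions 1, 4, 7, … form one track, and each other residue class forms its own.
Subsequence A = 1, ?, 4, 7, 11, 18: a Fibonacci-like recurrence a_n = a_{n-1} + a_{n-2}.
Subsequence B = 7, 14, 28, 56, 112, 224: multiplying by 2 each time.
Subsequence C = 75, 81, 87, 93, 99, 105: arithmetic with common difference +6.
The gap is subsequence A's term 2; the rule gives 3.

3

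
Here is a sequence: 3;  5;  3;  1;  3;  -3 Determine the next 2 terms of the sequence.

3, -7

Split by position mod 2 into 2 tracks.
Subsequence A is 3, 3, 3, which is the constant sequence 3.
Subsequence B is 5, 1, -3, which is subtracting 4 each time.
The 7th slot belongs to subsequence A; its 4th term is 3.
Position 8 → subsequence B, term 4 = -7.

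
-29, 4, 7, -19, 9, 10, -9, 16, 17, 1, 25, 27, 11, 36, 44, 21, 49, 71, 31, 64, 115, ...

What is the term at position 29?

Read the sequence 3 terms at a time; column i is its own pattern.
Track A = -29, -19, -9, 1, 11, 21, 31: arithmetic with common difference +10.
Track B = 4, 9, 16, 25, 36, 49, 64: consecutive squares n² from n = 2.
Track C = 7, 10, 17, 27, 44, 71, 115: each term equals the sum of the previous two.
Position 29 falls in track B as its term 10, giving 121.

121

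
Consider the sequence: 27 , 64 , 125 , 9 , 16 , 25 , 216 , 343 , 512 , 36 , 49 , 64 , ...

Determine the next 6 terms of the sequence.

The slot pattern repeats as AAABBB (period 6), so there are 2 interleaved tracks.
Subsequence A is 27, 64, 125, 216, 343, 512, which is perfect cubes starting at 3³.
Subsequence B is 9, 16, 25, 36, 49, 64, which is the squares 3², 4², 5², ….
Position 13 → subsequence A, term 7 = 729.
Position 14 → subsequence A, term 8 = 1000.
Term 15 comes from subsequence A (its 9th entry): 1331.
The 16th slot belongs to subsequence B; its 7th term is 81.
Term 17 comes from subsequence B (its 8th entry): 100.
Position 18 → subsequence B, term 9 = 121.

729, 1000, 1331, 81, 100, 121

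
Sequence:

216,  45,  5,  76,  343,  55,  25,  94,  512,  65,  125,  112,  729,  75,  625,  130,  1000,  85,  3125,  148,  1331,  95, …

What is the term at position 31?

The terms cycle through 4 interleaved subsequences.
Track A: 216, 343, 512, 729, 1000, 1331. Consecutive cubes n³ from n = 6.
Track B: 45, 55, 65, 75, 85, 95. Linear: a_n = 35 + 10·n.
Track C: 5, 25, 125, 625, 3125. Successive powers of 5.
Track D: 76, 94, 112, 130, 148. Arithmetic, step +18.
Position 31 → track C, term 8 = 390625.

390625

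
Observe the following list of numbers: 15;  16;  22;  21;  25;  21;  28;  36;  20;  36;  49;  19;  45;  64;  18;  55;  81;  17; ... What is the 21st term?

16

The terms cycle through 3 interleaved subsequences.
Track A = 15, 21, 28, 36, 45, 55: the triangular numbers T_5, T_6, ….
Track B = 16, 25, 36, 49, 64, 81: perfect squares starting at 4².
Track C = 22, 21, 20, 19, 18, 17: arithmetic with common difference −1.
The 21st slot belongs to track C; its 7th term is 16.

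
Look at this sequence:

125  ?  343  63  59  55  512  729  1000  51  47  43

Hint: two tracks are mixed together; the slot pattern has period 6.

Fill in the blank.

Positions follow the repeating pattern AAABBB; grouping by letter gives 2 tracks.
Track A: 125, ?, 343, 512, 729, 1000. The cubes 5³, 6³, 7³, ….
Track B: 63, 59, 55, 51, 47, 43. Linear: a_n = 67 − 4·n.
So the missing entry in track A is 216.

216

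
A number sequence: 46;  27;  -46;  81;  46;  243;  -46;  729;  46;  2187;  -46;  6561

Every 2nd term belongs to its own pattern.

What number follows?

Odd-indexed and even-indexed terms follow separate rules.
Track A = 46, -46, 46, -46, 46, -46: oscillating between 46 and -46.
Track B = 27, 81, 243, 729, 2187, 6561: powers 3^3, 3^4, 3^5, ….
The 13th slot belongs to track A; its 7th term is 46.

46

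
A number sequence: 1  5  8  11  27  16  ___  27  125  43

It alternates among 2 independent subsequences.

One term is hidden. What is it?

64

The terms cycle through 2 interleaved subsequences.
Subsequence A: 1, 8, 27, ?, 125 (the cubes 1³, 2³, 3³, …).
Subsequence B: 5, 11, 16, 27, 43 (a Fibonacci-like recurrence a_n = a_{n-1} + a_{n-2}).
So the missing entry in subsequence A is 64.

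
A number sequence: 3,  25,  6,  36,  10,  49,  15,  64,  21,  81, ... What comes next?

Odd-indexed and even-indexed terms follow separate rules.
Subsequence A: 3, 6, 10, 15, 21 (triangular numbers starting at T_2).
Subsequence B: 25, 36, 49, 64, 81 (perfect squares starting at 5²).
Position 11 → subsequence A, term 6 = 28.

28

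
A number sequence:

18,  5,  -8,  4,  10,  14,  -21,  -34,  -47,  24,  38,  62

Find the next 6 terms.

-60, -73, -86, 100, 162, 262

The slot pattern repeats as AAABBB (period 6), so there are 2 interleaved tracks.
Stream A: 18, 5, -8, -21, -34, -47 — arithmetic with common difference −13.
Stream B: 4, 10, 14, 24, 38, 62 — each term equals the sum of the previous two.
Term 13 comes from stream A (its 7th entry): -60.
Term 14 comes from stream A (its 8th entry): -73.
Position 15 → stream A, term 9 = -86.
Position 16 → stream B, term 7 = 100.
Position 17 falls in stream B as its term 8, giving 162.
Position 18 falls in stream B as its term 9, giving 262.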